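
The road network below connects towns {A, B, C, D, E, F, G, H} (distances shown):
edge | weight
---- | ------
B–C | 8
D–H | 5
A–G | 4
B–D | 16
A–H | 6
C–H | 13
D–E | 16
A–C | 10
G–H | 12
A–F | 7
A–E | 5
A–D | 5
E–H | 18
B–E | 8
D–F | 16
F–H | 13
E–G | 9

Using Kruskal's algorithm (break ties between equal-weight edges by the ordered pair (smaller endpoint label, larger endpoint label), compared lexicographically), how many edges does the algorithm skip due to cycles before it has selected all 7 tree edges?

Sort edges by weight, then run Kruskal:
A–G (4): add — endpoints in different components.
A–D (5): add — endpoints in different components.
A–E (5): add — endpoints in different components.
D–H (5): add — endpoints in different components.
A–H (6): skip — A and H already connected.
A–F (7): add — endpoints in different components.
B–C (8): add — endpoints in different components.
B–E (8): add — endpoints in different components.
Edges rejected before the tree was complete: 1.

1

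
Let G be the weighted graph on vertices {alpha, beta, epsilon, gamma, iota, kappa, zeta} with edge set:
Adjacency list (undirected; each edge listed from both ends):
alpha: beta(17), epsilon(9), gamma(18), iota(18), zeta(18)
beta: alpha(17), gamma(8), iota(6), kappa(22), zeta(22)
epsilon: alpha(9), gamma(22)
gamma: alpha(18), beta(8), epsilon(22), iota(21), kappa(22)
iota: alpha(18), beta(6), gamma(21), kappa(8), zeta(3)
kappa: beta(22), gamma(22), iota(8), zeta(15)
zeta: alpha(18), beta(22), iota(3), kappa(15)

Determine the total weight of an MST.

Sort edges by weight, then run Kruskal:
iota-zeta (3): add — endpoints in different components.
beta-iota (6): add — endpoints in different components.
beta-gamma (8): add — endpoints in different components.
iota-kappa (8): add — endpoints in different components.
alpha-epsilon (9): add — endpoints in different components.
kappa-zeta (15): skip — kappa and zeta already connected.
alpha-beta (17): add — endpoints in different components.
MST edges: iota-zeta, beta-iota, beta-gamma, iota-kappa, alpha-epsilon, alpha-beta; total weight 3+6+8+8+9+17 = 51.

51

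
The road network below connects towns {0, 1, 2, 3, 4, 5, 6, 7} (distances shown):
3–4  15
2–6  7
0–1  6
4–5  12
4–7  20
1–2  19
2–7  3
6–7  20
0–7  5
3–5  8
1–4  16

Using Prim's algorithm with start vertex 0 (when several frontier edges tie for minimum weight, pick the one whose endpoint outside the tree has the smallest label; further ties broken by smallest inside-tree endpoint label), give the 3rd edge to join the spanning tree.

0-1

Prim, starting at 0.
Step 1: frontier [0–7 5, 0–1 6] → take 0–7 (5); add 7.
Step 2: frontier [0–1 6, 2–7 3, 4–7 20, 6–7 20] → take 2–7 (3); add 2.
Step 3: frontier [0–1 6, 2–6 7, 1–2 19, 4–7 20, 6–7 20] → take 0–1 (6); add 1.
Step 4: frontier [1–4 16, 2–6 7, 4–7 20, 6–7 20] → take 2–6 (7); add 6.
Step 5: frontier [1–4 16, 4–7 20] → take 1–4 (16); add 4.
Step 6: frontier [4–5 12, 3–4 15] → take 4–5 (12); add 5.
Step 7: frontier [3–4 15, 3–5 8] → take 3–5 (8); add 3.
The 3rd edge added is 0–1.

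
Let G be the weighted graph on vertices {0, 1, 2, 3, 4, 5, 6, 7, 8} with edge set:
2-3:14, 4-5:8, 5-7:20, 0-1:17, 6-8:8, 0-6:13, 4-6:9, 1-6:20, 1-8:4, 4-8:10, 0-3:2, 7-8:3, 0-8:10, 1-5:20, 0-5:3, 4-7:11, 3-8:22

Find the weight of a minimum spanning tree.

51

Kruskal's algorithm — process edges by increasing weight (ties by edge label):
0-3 (2): add — endpoints in different components.
0-5 (3): add — endpoints in different components.
7-8 (3): add — endpoints in different components.
1-8 (4): add — endpoints in different components.
4-5 (8): add — endpoints in different components.
6-8 (8): add — endpoints in different components.
4-6 (9): add — endpoints in different components.
0-8 (10): skip — 0 and 8 already connected.
4-8 (10): skip — 4 and 8 already connected.
4-7 (11): skip — 4 and 7 already connected.
0-6 (13): skip — 0 and 6 already connected.
2-3 (14): add — endpoints in different components.
MST edges: 0-3, 0-5, 7-8, 1-8, 4-5, 6-8, 4-6, 2-3; total weight 2+3+3+4+8+8+9+14 = 51.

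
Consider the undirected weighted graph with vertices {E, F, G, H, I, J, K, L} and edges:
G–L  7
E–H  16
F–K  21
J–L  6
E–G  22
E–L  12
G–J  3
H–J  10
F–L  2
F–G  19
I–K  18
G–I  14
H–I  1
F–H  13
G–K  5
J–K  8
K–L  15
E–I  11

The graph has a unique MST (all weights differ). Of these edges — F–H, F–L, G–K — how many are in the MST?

Kruskal: consider edges lightest-first.
H–I (1): add — endpoints in different components.
F–L (2): add — endpoints in different components.
G–J (3): add — endpoints in different components.
G–K (5): add — endpoints in different components.
J–L (6): add — endpoints in different components.
G–L (7): skip — G and L already connected.
J–K (8): skip — J and K already connected.
H–J (10): add — endpoints in different components.
E–I (11): add — endpoints in different components.
MST edge set: {H–I, F–L, G–J, G–K, J–L, H–J, E–I}.
Of the listed edges, {F–L, G–K} are in the MST → 2.

2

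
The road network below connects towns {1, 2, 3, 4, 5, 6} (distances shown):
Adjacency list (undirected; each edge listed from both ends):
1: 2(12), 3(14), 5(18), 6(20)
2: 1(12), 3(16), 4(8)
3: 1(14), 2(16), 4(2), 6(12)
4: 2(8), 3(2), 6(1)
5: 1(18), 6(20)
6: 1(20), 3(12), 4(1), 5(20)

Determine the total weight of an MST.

41

Prim, starting at 1.
Step 1: cheapest edge leaving the tree is 1-2 (12); add 2.
Step 2: cheapest edge leaving the tree is 2-4 (8); add 4.
Step 3: cheapest edge leaving the tree is 4-6 (1); add 6.
Step 4: cheapest edge leaving the tree is 3-4 (2); add 3.
Step 5: cheapest edge leaving the tree is 1-5 (18); add 5.
MST edges: 1-2, 2-4, 4-6, 3-4, 1-5; total weight 12+8+1+2+18 = 41.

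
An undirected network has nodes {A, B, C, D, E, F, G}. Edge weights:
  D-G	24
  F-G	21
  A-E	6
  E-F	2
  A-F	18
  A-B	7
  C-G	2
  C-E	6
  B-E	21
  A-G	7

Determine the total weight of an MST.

47

Kruskal: consider edges lightest-first.
C-G (2): add. Components now {A} {B} {C,G} {D} {E} {F}
E-F (2): add. Components now {A} {B} {C,G} {D} {E,F}
A-E (6): add. Components now {A,E,F} {B} {C,G} {D}
C-E (6): add. Components now {A,C,E,F,G} {B} {D}
A-B (7): add. Components now {A,B,C,E,F,G} {D}
A-G (7): skip — A and G already connected.
A-F (18): skip — A and F already connected.
B-E (21): skip — B and E already connected.
F-G (21): skip — F and G already connected.
D-G (24): add. Components now {A,B,C,D,E,F,G}
MST edges: C-G, E-F, A-E, C-E, A-B, D-G; total weight 2+2+6+6+7+24 = 47.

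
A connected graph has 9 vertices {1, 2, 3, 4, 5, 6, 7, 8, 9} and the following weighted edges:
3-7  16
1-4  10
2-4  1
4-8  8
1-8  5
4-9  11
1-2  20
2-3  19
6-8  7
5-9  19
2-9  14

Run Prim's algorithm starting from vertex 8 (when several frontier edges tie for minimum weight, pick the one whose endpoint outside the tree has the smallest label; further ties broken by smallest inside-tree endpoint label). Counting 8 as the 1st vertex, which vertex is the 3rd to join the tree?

Grow the tree from 8 using Prim:
Step 1: cheapest edge leaving the tree is 1-8 (5); add 1.
Step 2: cheapest edge leaving the tree is 6-8 (7); add 6.
Step 3: cheapest edge leaving the tree is 4-8 (8); add 4.
Step 4: cheapest edge leaving the tree is 2-4 (1); add 2.
Step 5: cheapest edge leaving the tree is 4-9 (11); add 9.
Step 6: cheapest edge leaving the tree is 2-3 (19); add 3.
Step 7: cheapest edge leaving the tree is 3-7 (16); add 7.
Step 8: cheapest edge leaving the tree is 5-9 (19); add 5.
Vertex order: 8, 1, 6, 4, 2, 9, 3, 7, 5. The 3rd vertex is 6.

6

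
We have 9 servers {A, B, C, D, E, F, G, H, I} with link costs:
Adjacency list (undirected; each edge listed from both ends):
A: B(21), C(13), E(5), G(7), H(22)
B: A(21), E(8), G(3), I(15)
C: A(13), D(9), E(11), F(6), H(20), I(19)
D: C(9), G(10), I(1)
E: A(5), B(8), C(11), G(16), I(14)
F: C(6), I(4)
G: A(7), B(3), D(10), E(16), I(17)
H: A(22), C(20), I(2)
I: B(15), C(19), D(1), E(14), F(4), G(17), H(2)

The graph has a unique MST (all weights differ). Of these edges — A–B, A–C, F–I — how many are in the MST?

Sort edges by weight, then run Kruskal:
D–I (1): add — endpoints in different components.
H–I (2): add — endpoints in different components.
B–G (3): add — endpoints in different components.
F–I (4): add — endpoints in different components.
A–E (5): add — endpoints in different components.
C–F (6): add — endpoints in different components.
A–G (7): add — endpoints in different components.
B–E (8): skip — B and E already connected.
C–D (9): skip — C and D already connected.
D–G (10): add — endpoints in different components.
MST edge set: {D–I, H–I, B–G, F–I, A–E, C–F, A–G, D–G}.
Of the listed edges, {F–I} are in the MST → 1.

1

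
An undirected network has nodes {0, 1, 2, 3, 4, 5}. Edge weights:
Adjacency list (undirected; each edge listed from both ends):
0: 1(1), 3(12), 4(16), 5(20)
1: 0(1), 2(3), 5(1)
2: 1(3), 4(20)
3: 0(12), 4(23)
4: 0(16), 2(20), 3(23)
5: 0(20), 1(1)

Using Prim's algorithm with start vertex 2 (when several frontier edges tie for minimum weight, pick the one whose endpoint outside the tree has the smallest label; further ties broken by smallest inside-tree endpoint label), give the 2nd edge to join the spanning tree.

0-1

Grow the tree from 2 using Prim:
Step 1: cheapest edge leaving the tree is 1-2 (3); add 1.
Step 2: cheapest edge leaving the tree is 0-1 (1); add 0.
Step 3: cheapest edge leaving the tree is 1-5 (1); add 5.
Step 4: cheapest edge leaving the tree is 0-3 (12); add 3.
Step 5: cheapest edge leaving the tree is 0-4 (16); add 4.
The 2nd edge added is 0-1.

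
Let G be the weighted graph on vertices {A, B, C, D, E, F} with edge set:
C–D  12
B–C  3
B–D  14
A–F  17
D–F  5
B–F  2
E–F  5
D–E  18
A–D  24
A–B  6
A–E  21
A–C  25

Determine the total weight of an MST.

Kruskal's algorithm — process edges by increasing weight (ties by edge label):
B–F (2): add — endpoints in different components.
B–C (3): add — endpoints in different components.
D–F (5): add — endpoints in different components.
E–F (5): add — endpoints in different components.
A–B (6): add — endpoints in different components.
MST edges: B–F, B–C, D–F, E–F, A–B; total weight 2+3+5+5+6 = 21.

21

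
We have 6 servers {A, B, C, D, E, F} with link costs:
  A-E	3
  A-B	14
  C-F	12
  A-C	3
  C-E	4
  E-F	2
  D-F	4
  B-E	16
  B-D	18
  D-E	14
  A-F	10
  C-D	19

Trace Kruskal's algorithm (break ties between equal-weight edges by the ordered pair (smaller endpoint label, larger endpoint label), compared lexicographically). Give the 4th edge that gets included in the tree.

Sort edges by weight, then run Kruskal:
E-F (2): add. Components now {A} {B} {C} {D} {E,F}
A-C (3): add. Components now {A,C} {B} {D} {E,F}
A-E (3): add. Components now {A,C,E,F} {B} {D}
C-E (4): skip — C and E already connected.
D-F (4): add. Components now {A,C,D,E,F} {B}
A-F (10): skip — A and F already connected.
C-F (12): skip — C and F already connected.
A-B (14): add. Components now {A,B,C,D,E,F}
The 4th edge added is D-F.

D-F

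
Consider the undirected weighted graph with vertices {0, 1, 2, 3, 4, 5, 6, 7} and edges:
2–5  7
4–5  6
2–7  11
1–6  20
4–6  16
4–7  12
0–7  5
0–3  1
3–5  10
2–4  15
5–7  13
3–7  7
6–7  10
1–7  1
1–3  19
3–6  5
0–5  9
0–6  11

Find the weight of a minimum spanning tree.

34

Grow the tree from 1 using Prim:
Step 1: cheapest edge leaving the tree is 1–7 (1); add 7.
Step 2: cheapest edge leaving the tree is 0–7 (5); add 0.
Step 3: cheapest edge leaving the tree is 0–3 (1); add 3.
Step 4: cheapest edge leaving the tree is 3–6 (5); add 6.
Step 5: cheapest edge leaving the tree is 0–5 (9); add 5.
Step 6: cheapest edge leaving the tree is 4–5 (6); add 4.
Step 7: cheapest edge leaving the tree is 2–5 (7); add 2.
MST edges: 1–7, 0–7, 0–3, 3–6, 0–5, 4–5, 2–5; total weight 1+5+1+5+9+6+7 = 34.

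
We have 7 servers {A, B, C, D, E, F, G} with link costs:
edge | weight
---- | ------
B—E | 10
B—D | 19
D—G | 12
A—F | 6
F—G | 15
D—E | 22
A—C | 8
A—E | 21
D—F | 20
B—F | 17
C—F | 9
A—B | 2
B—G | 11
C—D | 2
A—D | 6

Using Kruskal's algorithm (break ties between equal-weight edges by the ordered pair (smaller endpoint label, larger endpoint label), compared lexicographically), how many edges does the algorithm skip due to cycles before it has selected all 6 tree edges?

Kruskal: consider edges lightest-first.
A—B (2): add — endpoints in different components.
C—D (2): add — endpoints in different components.
A—D (6): add — endpoints in different components.
A—F (6): add — endpoints in different components.
A—C (8): skip — A and C already connected.
C—F (9): skip — C and F already connected.
B—E (10): add — endpoints in different components.
B—G (11): add — endpoints in different components.
Edges rejected before the tree was complete: 2.

2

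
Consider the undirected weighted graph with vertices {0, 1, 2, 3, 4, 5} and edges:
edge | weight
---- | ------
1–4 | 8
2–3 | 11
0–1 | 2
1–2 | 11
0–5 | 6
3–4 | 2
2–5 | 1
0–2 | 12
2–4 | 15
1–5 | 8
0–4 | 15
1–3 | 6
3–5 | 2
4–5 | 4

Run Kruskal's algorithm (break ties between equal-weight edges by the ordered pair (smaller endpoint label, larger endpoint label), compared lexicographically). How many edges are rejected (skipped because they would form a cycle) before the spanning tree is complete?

1

Kruskal: consider edges lightest-first.
2–5 (1): add — endpoints in different components.
0–1 (2): add — endpoints in different components.
3–4 (2): add — endpoints in different components.
3–5 (2): add — endpoints in different components.
4–5 (4): skip — 4 and 5 already connected.
0–5 (6): add — endpoints in different components.
Edges rejected before the tree was complete: 1.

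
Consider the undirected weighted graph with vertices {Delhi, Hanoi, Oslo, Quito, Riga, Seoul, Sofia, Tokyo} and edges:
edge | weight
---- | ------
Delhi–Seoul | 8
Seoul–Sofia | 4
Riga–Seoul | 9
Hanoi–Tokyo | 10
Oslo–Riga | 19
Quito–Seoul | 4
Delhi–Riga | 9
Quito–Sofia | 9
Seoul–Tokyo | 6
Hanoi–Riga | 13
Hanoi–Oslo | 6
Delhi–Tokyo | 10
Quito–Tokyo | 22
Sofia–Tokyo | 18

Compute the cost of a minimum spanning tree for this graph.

Prim's algorithm from Tokyo:
Step 1: frontier [Seoul–Tokyo 6, Delhi–Tokyo 10, Hanoi–Tokyo 10, Sofia–Tokyo 18, Quito–Tokyo 22] → take Seoul–Tokyo (6); add Seoul.
Step 2: frontier [Quito–Seoul 4, Seoul–Sofia 4, Delhi–Seoul 8, Riga–Seoul 9, Delhi–Tokyo 10, Hanoi–Tokyo 10, Sofia–Tokyo 18, Quito–Tokyo 22] → take Quito–Seoul (4); add Quito.
Step 3: frontier [Quito–Sofia 9, Seoul–Sofia 4, Delhi–Seoul 8, Riga–Seoul 9, Delhi–Tokyo 10, Hanoi–Tokyo 10, Sofia–Tokyo 18] → take Seoul–Sofia (4); add Sofia.
Step 4: frontier [Delhi–Seoul 8, Riga–Seoul 9, Delhi–Tokyo 10, Hanoi–Tokyo 10] → take Delhi–Seoul (8); add Delhi.
Step 5: frontier [Delhi–Riga 9, Riga–Seoul 9, Hanoi–Tokyo 10] → take Delhi–Riga (9); add Riga.
Step 6: frontier [Hanoi–Riga 13, Oslo–Riga 19, Hanoi–Tokyo 10] → take Hanoi–Tokyo (10); add Hanoi.
Step 7: frontier [Hanoi–Oslo 6, Oslo–Riga 19] → take Hanoi–Oslo (6); add Oslo.
MST edges: Seoul–Tokyo, Quito–Seoul, Seoul–Sofia, Delhi–Seoul, Delhi–Riga, Hanoi–Tokyo, Hanoi–Oslo; total weight 6+4+4+8+9+10+6 = 47.

47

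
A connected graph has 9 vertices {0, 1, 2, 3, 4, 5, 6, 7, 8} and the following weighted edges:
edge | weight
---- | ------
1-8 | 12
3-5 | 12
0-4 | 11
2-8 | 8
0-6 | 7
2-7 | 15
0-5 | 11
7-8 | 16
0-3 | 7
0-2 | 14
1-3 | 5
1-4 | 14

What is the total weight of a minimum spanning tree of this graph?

Prim's algorithm from 5:
Step 1: frontier [0-5 11, 3-5 12] → take 0-5 (11); add 0.
Step 2: frontier [0-3 7, 0-6 7, 0-4 11, 0-2 14, 3-5 12] → take 0-3 (7); add 3.
Step 3: frontier [0-6 7, 0-4 11, 0-2 14, 1-3 5] → take 1-3 (5); add 1.
Step 4: frontier [0-6 7, 0-4 11, 0-2 14, 1-8 12, 1-4 14] → take 0-6 (7); add 6.
Step 5: frontier [0-4 11, 0-2 14, 1-8 12, 1-4 14] → take 0-4 (11); add 4.
Step 6: frontier [0-2 14, 1-8 12] → take 1-8 (12); add 8.
Step 7: frontier [0-2 14, 2-8 8, 7-8 16] → take 2-8 (8); add 2.
Step 8: frontier [2-7 15, 7-8 16] → take 2-7 (15); add 7.
MST edges: 0-5, 0-3, 1-3, 0-6, 0-4, 1-8, 2-8, 2-7; total weight 11+7+5+7+11+12+8+15 = 76.

76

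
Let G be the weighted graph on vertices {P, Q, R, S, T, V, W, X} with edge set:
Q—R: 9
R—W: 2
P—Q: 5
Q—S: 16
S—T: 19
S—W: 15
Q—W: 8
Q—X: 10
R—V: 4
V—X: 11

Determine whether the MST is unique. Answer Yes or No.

Yes

Kruskal's algorithm — process edges by increasing weight (ties by edge label):
R—W (2): add — endpoints in different components.
R—V (4): add — endpoints in different components.
P—Q (5): add — endpoints in different components.
Q—W (8): add — endpoints in different components.
Q—R (9): skip — Q and R already connected.
Q—X (10): add — endpoints in different components.
V—X (11): skip — V and X already connected.
S—W (15): add — endpoints in different components.
Q—S (16): skip — Q and S already connected.
S—T (19): add — endpoints in different components.
Every non-tree edge has weight strictly greater than the heaviest edge on the tree path between its endpoints, so the MST is unique.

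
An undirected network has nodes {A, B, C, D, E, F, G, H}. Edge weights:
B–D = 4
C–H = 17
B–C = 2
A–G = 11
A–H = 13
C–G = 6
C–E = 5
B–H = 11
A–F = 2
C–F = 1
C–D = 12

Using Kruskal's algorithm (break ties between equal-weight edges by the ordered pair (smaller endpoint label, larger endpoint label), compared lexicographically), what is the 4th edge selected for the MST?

Kruskal's algorithm — process edges by increasing weight (ties by edge label):
C–F (1): add — endpoints in different components.
A–F (2): add — endpoints in different components.
B–C (2): add — endpoints in different components.
B–D (4): add — endpoints in different components.
C–E (5): add — endpoints in different components.
C–G (6): add — endpoints in different components.
A–G (11): skip — A and G already connected.
B–H (11): add — endpoints in different components.
The 4th edge added is B–D.

B-D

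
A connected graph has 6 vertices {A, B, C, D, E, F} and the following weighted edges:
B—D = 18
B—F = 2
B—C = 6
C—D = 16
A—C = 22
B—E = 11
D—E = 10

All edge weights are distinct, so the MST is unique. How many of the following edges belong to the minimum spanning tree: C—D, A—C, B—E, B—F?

3

Sort edges by weight, then run Kruskal:
B—F (2): add. Components now {A} {B,F} {C} {D} {E}
B—C (6): add. Components now {A} {B,C,F} {D} {E}
D—E (10): add. Components now {A} {B,C,F} {D,E}
B—E (11): add. Components now {A} {B,C,D,E,F}
C—D (16): skip — C and D already connected.
B—D (18): skip — B and D already connected.
A—C (22): add. Components now {A,B,C,D,E,F}
MST edge set: {B—F, B—C, D—E, B—E, A—C}.
Of the listed edges, {A—C, B—E, B—F} are in the MST → 3.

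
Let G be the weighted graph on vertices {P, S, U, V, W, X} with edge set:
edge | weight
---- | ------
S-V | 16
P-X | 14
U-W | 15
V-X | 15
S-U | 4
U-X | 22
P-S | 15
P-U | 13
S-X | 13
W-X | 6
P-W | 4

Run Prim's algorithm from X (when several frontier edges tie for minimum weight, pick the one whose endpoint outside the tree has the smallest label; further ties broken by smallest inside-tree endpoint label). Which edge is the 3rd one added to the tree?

Prim, starting at X.
Step 1: frontier [W-X 6, S-X 13, P-X 14, V-X 15, U-X 22] → take W-X (6); add W.
Step 2: frontier [P-W 4, U-W 15, S-X 13, P-X 14, V-X 15, U-X 22] → take P-W (4); add P.
Step 3: frontier [P-U 13, P-S 15, U-W 15, S-X 13, V-X 15, U-X 22] → take S-X (13); add S.
Step 4: frontier [P-U 13, S-U 4, S-V 16, U-W 15, V-X 15, U-X 22] → take S-U (4); add U.
Step 5: frontier [S-V 16, V-X 15] → take V-X (15); add V.
The 3rd edge added is S-X.

S-X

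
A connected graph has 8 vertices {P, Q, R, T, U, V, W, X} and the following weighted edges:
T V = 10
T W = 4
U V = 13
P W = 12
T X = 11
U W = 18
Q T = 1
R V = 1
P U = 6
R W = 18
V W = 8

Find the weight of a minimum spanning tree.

Sort edges by weight, then run Kruskal:
Q T (1): add — endpoints in different components.
R V (1): add — endpoints in different components.
T W (4): add — endpoints in different components.
P U (6): add — endpoints in different components.
V W (8): add — endpoints in different components.
T V (10): skip — T and V already connected.
T X (11): add — endpoints in different components.
P W (12): add — endpoints in different components.
MST edges: Q T, R V, T W, P U, V W, T X, P W; total weight 1+1+4+6+8+11+12 = 43.

43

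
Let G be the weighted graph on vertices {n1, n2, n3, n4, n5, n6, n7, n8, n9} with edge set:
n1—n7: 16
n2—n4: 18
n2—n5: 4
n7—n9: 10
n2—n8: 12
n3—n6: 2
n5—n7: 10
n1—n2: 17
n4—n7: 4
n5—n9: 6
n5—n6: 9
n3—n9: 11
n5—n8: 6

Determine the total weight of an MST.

Kruskal's algorithm — process edges by increasing weight (ties by edge label):
n3—n6 (2): add — endpoints in different components.
n2—n5 (4): add — endpoints in different components.
n4—n7 (4): add — endpoints in different components.
n5—n8 (6): add — endpoints in different components.
n5—n9 (6): add — endpoints in different components.
n5—n6 (9): add — endpoints in different components.
n5—n7 (10): add — endpoints in different components.
n7—n9 (10): skip — n7 and n9 already connected.
n3—n9 (11): skip — n9 and n3 already connected.
n2—n8 (12): skip — n2 and n8 already connected.
n1—n7 (16): add — endpoints in different components.
MST edges: n3—n6, n2—n5, n4—n7, n5—n8, n5—n9, n5—n6, n5—n7, n1—n7; total weight 2+4+4+6+6+9+10+16 = 57.

57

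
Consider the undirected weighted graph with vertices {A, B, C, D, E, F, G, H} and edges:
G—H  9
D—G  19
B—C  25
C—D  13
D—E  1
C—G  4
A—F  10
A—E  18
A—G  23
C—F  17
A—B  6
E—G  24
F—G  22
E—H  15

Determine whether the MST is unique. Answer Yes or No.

Yes

Sort edges by weight, then run Kruskal:
D—E (1): add — endpoints in different components.
C—G (4): add — endpoints in different components.
A—B (6): add — endpoints in different components.
G—H (9): add — endpoints in different components.
A—F (10): add — endpoints in different components.
C—D (13): add — endpoints in different components.
E—H (15): skip — E and H already connected.
C—F (17): add — endpoints in different components.
Every non-tree edge has weight strictly greater than the heaviest edge on the tree path between its endpoints, so the MST is unique.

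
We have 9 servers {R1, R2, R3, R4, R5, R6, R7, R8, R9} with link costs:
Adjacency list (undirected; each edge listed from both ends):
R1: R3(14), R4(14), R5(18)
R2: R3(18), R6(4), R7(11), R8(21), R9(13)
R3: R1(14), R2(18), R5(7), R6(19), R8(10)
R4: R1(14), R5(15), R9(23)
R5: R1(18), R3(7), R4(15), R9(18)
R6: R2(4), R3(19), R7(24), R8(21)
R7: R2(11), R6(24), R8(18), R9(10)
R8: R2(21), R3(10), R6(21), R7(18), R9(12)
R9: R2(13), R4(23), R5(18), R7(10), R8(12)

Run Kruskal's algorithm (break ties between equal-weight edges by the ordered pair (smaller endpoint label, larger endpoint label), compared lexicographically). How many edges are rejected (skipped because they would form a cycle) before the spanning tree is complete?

1

Sort edges by weight, then run Kruskal:
R2 R6 (4): add — endpoints in different components.
R3 R5 (7): add — endpoints in different components.
R3 R8 (10): add — endpoints in different components.
R7 R9 (10): add — endpoints in different components.
R2 R7 (11): add — endpoints in different components.
R8 R9 (12): add — endpoints in different components.
R2 R9 (13): skip — R2 and R9 already connected.
R1 R3 (14): add — endpoints in different components.
R1 R4 (14): add — endpoints in different components.
Edges rejected before the tree was complete: 1.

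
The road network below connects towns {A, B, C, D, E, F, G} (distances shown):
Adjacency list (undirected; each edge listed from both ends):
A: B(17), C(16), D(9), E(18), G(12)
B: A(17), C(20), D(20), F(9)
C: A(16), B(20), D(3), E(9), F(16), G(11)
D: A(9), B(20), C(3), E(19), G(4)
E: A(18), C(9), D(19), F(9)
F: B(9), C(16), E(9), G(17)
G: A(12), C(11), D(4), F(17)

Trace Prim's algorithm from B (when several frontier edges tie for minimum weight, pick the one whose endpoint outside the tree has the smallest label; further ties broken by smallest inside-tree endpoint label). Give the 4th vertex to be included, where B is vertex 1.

Prim, starting at B.
Step 1: cheapest edge leaving the tree is B–F (9); add F.
Step 2: cheapest edge leaving the tree is E–F (9); add E.
Step 3: cheapest edge leaving the tree is C–E (9); add C.
Step 4: cheapest edge leaving the tree is C–D (3); add D.
Step 5: cheapest edge leaving the tree is D–G (4); add G.
Step 6: cheapest edge leaving the tree is A–D (9); add A.
Vertex order: B, F, E, C, D, G, A. The 4th vertex is C.

C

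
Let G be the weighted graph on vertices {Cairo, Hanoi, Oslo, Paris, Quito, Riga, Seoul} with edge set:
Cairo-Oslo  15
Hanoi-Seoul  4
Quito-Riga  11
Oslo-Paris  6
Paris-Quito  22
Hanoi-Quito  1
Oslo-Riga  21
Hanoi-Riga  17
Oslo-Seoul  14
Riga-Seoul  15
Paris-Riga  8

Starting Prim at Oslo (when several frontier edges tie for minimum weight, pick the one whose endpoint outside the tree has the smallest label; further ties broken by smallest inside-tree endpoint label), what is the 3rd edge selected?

Grow the tree from Oslo using Prim:
Step 1: cheapest edge leaving the tree is Oslo-Paris (6); add Paris.
Step 2: cheapest edge leaving the tree is Paris-Riga (8); add Riga.
Step 3: cheapest edge leaving the tree is Quito-Riga (11); add Quito.
Step 4: cheapest edge leaving the tree is Hanoi-Quito (1); add Hanoi.
Step 5: cheapest edge leaving the tree is Hanoi-Seoul (4); add Seoul.
Step 6: cheapest edge leaving the tree is Cairo-Oslo (15); add Cairo.
The 3rd edge added is Quito-Riga.

Quito-Riga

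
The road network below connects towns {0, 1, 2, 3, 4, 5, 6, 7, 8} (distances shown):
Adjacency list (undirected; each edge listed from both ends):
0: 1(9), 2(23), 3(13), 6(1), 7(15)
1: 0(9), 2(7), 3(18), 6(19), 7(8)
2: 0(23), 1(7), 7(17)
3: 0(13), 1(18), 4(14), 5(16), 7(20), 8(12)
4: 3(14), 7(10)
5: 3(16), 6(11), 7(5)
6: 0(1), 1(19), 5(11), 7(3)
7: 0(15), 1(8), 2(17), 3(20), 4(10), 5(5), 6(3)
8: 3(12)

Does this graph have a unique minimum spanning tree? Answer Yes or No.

Yes

Kruskal's algorithm — process edges by increasing weight (ties by edge label):
0 6 (1): add — endpoints in different components.
6 7 (3): add — endpoints in different components.
5 7 (5): add — endpoints in different components.
1 2 (7): add — endpoints in different components.
1 7 (8): add — endpoints in different components.
0 1 (9): skip — 0 and 1 already connected.
4 7 (10): add — endpoints in different components.
5 6 (11): skip — 5 and 6 already connected.
3 8 (12): add — endpoints in different components.
0 3 (13): add — endpoints in different components.
Every non-tree edge has weight strictly greater than the heaviest edge on the tree path between its endpoints, so the MST is unique.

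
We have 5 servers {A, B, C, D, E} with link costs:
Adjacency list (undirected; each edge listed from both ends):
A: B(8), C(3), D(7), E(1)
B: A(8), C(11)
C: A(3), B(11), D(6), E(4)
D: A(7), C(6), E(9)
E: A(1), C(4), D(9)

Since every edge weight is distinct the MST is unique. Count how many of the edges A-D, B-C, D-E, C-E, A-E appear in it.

Kruskal: consider edges lightest-first.
A-E (1): add. Components now {A,E} {B} {C} {D}
A-C (3): add. Components now {A,C,E} {B} {D}
C-E (4): skip — C and E already connected.
C-D (6): add. Components now {A,C,D,E} {B}
A-D (7): skip — A and D already connected.
A-B (8): add. Components now {A,B,C,D,E}
MST edge set: {A-E, A-C, C-D, A-B}.
Of the listed edges, {A-E} are in the MST → 1.

1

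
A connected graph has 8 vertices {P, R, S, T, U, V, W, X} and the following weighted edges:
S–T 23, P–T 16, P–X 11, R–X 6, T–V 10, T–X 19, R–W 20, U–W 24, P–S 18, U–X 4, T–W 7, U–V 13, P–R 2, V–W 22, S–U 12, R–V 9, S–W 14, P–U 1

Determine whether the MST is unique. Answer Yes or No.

Kruskal: consider edges lightest-first.
P–U (1): add — endpoints in different components.
P–R (2): add — endpoints in different components.
U–X (4): add — endpoints in different components.
R–X (6): skip — X and R already connected.
T–W (7): add — endpoints in different components.
R–V (9): add — endpoints in different components.
T–V (10): add — endpoints in different components.
P–X (11): skip — X and P already connected.
S–U (12): add — endpoints in different components.
Every non-tree edge has weight strictly greater than the heaviest edge on the tree path between its endpoints, so the MST is unique.

Yes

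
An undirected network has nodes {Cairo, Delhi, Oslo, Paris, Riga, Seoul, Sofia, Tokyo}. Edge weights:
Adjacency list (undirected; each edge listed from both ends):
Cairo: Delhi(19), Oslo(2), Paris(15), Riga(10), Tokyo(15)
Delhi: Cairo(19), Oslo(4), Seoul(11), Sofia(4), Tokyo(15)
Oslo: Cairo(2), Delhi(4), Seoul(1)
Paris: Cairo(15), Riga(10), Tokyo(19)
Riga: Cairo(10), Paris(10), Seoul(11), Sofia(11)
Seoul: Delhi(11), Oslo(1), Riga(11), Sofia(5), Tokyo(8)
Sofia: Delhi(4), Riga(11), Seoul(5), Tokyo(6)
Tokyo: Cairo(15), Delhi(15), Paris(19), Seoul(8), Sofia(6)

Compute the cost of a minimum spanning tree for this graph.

Grow the tree from Paris using Prim:
Step 1: cheapest edge leaving the tree is Paris—Riga (10); add Riga.
Step 2: cheapest edge leaving the tree is Cairo—Riga (10); add Cairo.
Step 3: cheapest edge leaving the tree is Cairo—Oslo (2); add Oslo.
Step 4: cheapest edge leaving the tree is Oslo—Seoul (1); add Seoul.
Step 5: cheapest edge leaving the tree is Delhi—Oslo (4); add Delhi.
Step 6: cheapest edge leaving the tree is Delhi—Sofia (4); add Sofia.
Step 7: cheapest edge leaving the tree is Sofia—Tokyo (6); add Tokyo.
MST edges: Paris—Riga, Cairo—Riga, Cairo—Oslo, Oslo—Seoul, Delhi—Oslo, Delhi—Sofia, Sofia—Tokyo; total weight 10+10+2+1+4+4+6 = 37.

37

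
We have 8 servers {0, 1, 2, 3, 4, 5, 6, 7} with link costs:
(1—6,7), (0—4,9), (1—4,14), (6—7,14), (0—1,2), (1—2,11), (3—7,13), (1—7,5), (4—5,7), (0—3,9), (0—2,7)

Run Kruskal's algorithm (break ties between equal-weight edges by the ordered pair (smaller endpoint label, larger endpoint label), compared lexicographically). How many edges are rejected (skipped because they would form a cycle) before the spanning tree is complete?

Sort edges by weight, then run Kruskal:
0—1 (2): add — endpoints in different components.
1—7 (5): add — endpoints in different components.
0—2 (7): add — endpoints in different components.
1—6 (7): add — endpoints in different components.
4—5 (7): add — endpoints in different components.
0—3 (9): add — endpoints in different components.
0—4 (9): add — endpoints in different components.
Edges rejected before the tree was complete: 0.

0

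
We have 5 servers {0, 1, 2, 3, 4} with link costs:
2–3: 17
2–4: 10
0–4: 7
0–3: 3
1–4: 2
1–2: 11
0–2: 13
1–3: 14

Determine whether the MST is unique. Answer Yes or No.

Yes

Sort edges by weight, then run Kruskal:
1–4 (2): add — endpoints in different components.
0–3 (3): add — endpoints in different components.
0–4 (7): add — endpoints in different components.
2–4 (10): add — endpoints in different components.
Every non-tree edge has weight strictly greater than the heaviest edge on the tree path between its endpoints, so the MST is unique.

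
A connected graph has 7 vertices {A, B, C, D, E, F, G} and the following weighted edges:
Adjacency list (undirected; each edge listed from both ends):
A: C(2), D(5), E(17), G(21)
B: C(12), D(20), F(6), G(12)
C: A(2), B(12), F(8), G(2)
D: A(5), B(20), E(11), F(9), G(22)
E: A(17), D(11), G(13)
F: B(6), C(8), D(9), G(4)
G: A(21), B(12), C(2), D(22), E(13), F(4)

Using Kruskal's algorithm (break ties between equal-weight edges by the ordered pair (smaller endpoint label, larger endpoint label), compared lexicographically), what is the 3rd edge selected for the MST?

Kruskal's algorithm — process edges by increasing weight (ties by edge label):
A C (2): add — endpoints in different components.
C G (2): add — endpoints in different components.
F G (4): add — endpoints in different components.
A D (5): add — endpoints in different components.
B F (6): add — endpoints in different components.
C F (8): skip — C and F already connected.
D F (9): skip — D and F already connected.
D E (11): add — endpoints in different components.
The 3rd edge added is F G.

F-G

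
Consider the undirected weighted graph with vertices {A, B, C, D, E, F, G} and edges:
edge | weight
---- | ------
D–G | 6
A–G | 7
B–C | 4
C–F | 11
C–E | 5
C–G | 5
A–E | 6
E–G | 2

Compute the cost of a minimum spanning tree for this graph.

34

Grow the tree from F using Prim:
Step 1: cheapest edge leaving the tree is C–F (11); add C.
Step 2: cheapest edge leaving the tree is B–C (4); add B.
Step 3: cheapest edge leaving the tree is C–E (5); add E.
Step 4: cheapest edge leaving the tree is E–G (2); add G.
Step 5: cheapest edge leaving the tree is A–E (6); add A.
Step 6: cheapest edge leaving the tree is D–G (6); add D.
MST edges: C–F, B–C, C–E, E–G, A–E, D–G; total weight 11+4+5+2+6+6 = 34.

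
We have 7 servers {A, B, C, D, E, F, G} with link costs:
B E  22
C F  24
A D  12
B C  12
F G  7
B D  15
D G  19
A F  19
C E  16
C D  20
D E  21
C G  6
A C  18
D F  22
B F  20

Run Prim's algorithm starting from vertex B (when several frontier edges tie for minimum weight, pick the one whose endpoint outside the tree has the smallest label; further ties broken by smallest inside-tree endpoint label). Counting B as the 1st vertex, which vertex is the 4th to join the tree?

F

Prim, starting at B.
Step 1: cheapest edge leaving the tree is B C (12); add C.
Step 2: cheapest edge leaving the tree is C G (6); add G.
Step 3: cheapest edge leaving the tree is F G (7); add F.
Step 4: cheapest edge leaving the tree is B D (15); add D.
Step 5: cheapest edge leaving the tree is A D (12); add A.
Step 6: cheapest edge leaving the tree is C E (16); add E.
Vertex order: B, C, G, F, D, A, E. The 4th vertex is F.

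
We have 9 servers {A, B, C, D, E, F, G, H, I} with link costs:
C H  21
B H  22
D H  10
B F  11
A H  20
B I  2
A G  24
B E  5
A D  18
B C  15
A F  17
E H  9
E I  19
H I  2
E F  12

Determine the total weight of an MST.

86

Kruskal's algorithm — process edges by increasing weight (ties by edge label):
B I (2): add — endpoints in different components.
H I (2): add — endpoints in different components.
B E (5): add — endpoints in different components.
E H (9): skip — E and H already connected.
D H (10): add — endpoints in different components.
B F (11): add — endpoints in different components.
E F (12): skip — E and F already connected.
B C (15): add — endpoints in different components.
A F (17): add — endpoints in different components.
A D (18): skip — A and D already connected.
E I (19): skip — E and I already connected.
A H (20): skip — A and H already connected.
C H (21): skip — C and H already connected.
B H (22): skip — B and H already connected.
A G (24): add — endpoints in different components.
MST edges: B I, H I, B E, D H, B F, B C, A F, A G; total weight 2+2+5+10+11+15+17+24 = 86.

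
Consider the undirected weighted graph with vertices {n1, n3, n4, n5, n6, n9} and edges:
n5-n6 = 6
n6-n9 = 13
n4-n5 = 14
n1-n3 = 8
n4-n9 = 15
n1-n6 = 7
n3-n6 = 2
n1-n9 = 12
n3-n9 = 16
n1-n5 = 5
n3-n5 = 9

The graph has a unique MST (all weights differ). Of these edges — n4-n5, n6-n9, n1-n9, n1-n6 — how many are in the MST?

2

Kruskal: consider edges lightest-first.
n3-n6 (2): add — endpoints in different components.
n1-n5 (5): add — endpoints in different components.
n5-n6 (6): add — endpoints in different components.
n1-n6 (7): skip — n6 and n1 already connected.
n1-n3 (8): skip — n3 and n1 already connected.
n3-n5 (9): skip — n5 and n3 already connected.
n1-n9 (12): add — endpoints in different components.
n6-n9 (13): skip — n9 and n6 already connected.
n4-n5 (14): add — endpoints in different components.
MST edge set: {n3-n6, n1-n5, n5-n6, n1-n9, n4-n5}.
Of the listed edges, {n4-n5, n1-n9} are in the MST → 2.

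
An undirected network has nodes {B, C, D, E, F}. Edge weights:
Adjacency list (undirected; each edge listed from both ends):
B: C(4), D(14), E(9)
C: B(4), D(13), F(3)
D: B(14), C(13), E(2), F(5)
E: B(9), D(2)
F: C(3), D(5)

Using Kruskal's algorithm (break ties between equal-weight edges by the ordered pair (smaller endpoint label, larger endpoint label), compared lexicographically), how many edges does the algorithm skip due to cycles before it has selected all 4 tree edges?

0

Kruskal's algorithm — process edges by increasing weight (ties by edge label):
D E (2): add. Components now {B} {C} {D,E} {F}
C F (3): add. Components now {B} {C,F} {D,E}
B C (4): add. Components now {B,C,F} {D,E}
D F (5): add. Components now {B,C,D,E,F}
Edges rejected before the tree was complete: 0.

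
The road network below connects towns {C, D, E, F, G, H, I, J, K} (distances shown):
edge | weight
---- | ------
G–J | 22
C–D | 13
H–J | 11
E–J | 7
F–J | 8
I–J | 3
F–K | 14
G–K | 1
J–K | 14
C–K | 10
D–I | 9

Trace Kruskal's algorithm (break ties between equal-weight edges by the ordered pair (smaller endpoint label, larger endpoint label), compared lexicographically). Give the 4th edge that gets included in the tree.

F-J

Kruskal's algorithm — process edges by increasing weight (ties by edge label):
G–K (1): add — endpoints in different components.
I–J (3): add — endpoints in different components.
E–J (7): add — endpoints in different components.
F–J (8): add — endpoints in different components.
D–I (9): add — endpoints in different components.
C–K (10): add — endpoints in different components.
H–J (11): add — endpoints in different components.
C–D (13): add — endpoints in different components.
The 4th edge added is F–J.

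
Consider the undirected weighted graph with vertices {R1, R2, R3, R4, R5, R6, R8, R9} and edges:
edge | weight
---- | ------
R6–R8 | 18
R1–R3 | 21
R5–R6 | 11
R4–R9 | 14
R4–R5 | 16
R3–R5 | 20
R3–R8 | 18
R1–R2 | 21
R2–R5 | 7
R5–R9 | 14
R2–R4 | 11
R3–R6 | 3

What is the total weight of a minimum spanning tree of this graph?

Sort edges by weight, then run Kruskal:
R3–R6 (3): add — endpoints in different components.
R2–R5 (7): add — endpoints in different components.
R2–R4 (11): add — endpoints in different components.
R5–R6 (11): add — endpoints in different components.
R4–R9 (14): add — endpoints in different components.
R5–R9 (14): skip — R9 and R5 already connected.
R4–R5 (16): skip — R5 and R4 already connected.
R3–R8 (18): add — endpoints in different components.
R6–R8 (18): skip — R6 and R8 already connected.
R3–R5 (20): skip — R3 and R5 already connected.
R1–R2 (21): add — endpoints in different components.
MST edges: R3–R6, R2–R5, R2–R4, R5–R6, R4–R9, R3–R8, R1–R2; total weight 3+7+11+11+14+18+21 = 85.

85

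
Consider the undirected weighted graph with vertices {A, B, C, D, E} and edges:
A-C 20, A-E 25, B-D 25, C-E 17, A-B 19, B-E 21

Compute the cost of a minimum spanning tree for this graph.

Sort edges by weight, then run Kruskal:
C-E (17): add — endpoints in different components.
A-B (19): add — endpoints in different components.
A-C (20): add — endpoints in different components.
B-E (21): skip — B and E already connected.
A-E (25): skip — A and E already connected.
B-D (25): add — endpoints in different components.
MST edges: C-E, A-B, A-C, B-D; total weight 17+19+20+25 = 81.

81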